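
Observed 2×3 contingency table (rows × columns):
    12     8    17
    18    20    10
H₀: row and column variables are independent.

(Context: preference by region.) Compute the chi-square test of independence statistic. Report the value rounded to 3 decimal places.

Row totals [37, 48], col totals [30, 28, 27], n=85
χ² = (12−13.06)²/13.06 + (8−12.19)²/12.19 + (17−11.75)²/11.75 + (18−16.94)²/16.94 + (20−15.81)²/15.81 + (10−15.25)²/15.25 = 6.8488
df = 2

test statistic = 6.849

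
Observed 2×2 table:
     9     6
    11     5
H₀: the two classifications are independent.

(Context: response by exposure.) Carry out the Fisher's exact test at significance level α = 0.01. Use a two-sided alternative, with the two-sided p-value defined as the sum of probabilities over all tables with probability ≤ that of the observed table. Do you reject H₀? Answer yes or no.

reject H₀: no

Margins: r₁=15, r₂=16, c₁=20, c₂=11, n=31
p_obs = C(15,9)·C(16,11)/C(31,20); sum pmf over tables with pmf ≤ p_obs
p-value (two-sided) = 0.71599
At α=0.01: p ≥ α → fail to reject H₀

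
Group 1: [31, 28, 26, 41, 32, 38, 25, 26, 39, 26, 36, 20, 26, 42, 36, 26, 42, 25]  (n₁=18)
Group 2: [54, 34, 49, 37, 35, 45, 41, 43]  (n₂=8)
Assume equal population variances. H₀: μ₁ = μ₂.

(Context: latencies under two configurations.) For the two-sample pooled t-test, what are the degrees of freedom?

degrees of freedom = 24

df = n₁ + n₂ − 2 = 18 + 8 − 2 = 24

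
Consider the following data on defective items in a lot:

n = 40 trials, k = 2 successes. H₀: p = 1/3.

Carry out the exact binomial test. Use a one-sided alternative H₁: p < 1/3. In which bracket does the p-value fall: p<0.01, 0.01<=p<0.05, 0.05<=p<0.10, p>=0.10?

p-value bracket: p<0.01

Exact binomial: n=40, k=2, p₀=1/3=0.3333
P(X≤2) from Σ C(n,i)·p₀^i·(1−p₀)^(n−i)
p-value (one-sided, H₁ less) = 0.00002
→ bracket: p<0.01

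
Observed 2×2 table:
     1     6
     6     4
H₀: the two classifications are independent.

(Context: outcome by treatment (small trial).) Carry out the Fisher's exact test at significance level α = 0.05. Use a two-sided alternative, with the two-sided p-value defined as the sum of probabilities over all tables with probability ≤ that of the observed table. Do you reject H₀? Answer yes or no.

Margins: r₁=7, r₂=10, c₁=7, c₂=10, n=17
p_obs = C(7,1)·C(10,6)/C(17,7); sum pmf over tables with pmf ≤ p_obs
p-value (two-sided) = 0.13400
At α=0.05: p ≥ α → fail to reject H₀

reject H₀: no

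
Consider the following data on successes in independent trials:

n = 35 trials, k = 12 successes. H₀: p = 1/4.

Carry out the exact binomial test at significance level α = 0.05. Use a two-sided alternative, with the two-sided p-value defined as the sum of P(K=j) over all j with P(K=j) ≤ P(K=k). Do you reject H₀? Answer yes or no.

reject H₀: no

Exact binomial: n=35, k=12, p₀=1/4=0.2500
P(X=j) = C(n,j)·p₀^j·(1−p₀)^(n−j); p = Σ P(X=j) over j with P(X=j) ≤ P(X=12)
p-value (two-sided) = 0.23973
At α=0.05: p ≥ α → fail to reject H₀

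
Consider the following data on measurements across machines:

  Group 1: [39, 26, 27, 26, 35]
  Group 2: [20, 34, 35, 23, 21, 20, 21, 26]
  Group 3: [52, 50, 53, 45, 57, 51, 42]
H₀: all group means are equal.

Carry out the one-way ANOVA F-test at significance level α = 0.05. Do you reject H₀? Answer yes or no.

reject H₀: yes

Group means [30.60, 25.00, 50.00], grand mean 35.150
SSB = Σnᵢ(x̄ᵢ−x̄)² = 2471.350; SSW = ΣΣ(x−x̄ᵢ)² = 565.200
MSB = 2471.350/2 = 1235.6750; MSW = 565.200/17 = 33.2471
F = MSB/MSW = 37.1664
df = (2, 17)
p-value (upper-tail) = 0.00000
At α=0.05: p < α → reject H₀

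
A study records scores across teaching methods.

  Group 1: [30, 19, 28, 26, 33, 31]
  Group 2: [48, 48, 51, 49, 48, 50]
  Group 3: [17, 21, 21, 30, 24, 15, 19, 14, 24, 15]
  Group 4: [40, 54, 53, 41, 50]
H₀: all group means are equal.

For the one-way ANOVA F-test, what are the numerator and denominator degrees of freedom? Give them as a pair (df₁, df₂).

k = 4 groups, N = 27 total
df = (k−1, N−k) = (4−1, 27−4) = (3, 23)

degrees of freedom = [3, 23]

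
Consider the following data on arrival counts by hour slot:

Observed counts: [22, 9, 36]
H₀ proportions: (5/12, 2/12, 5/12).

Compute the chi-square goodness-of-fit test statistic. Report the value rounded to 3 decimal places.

test statistic = 4.015

n = 67; E_i = n·p_i = [27.92, 11.17, 27.92]
χ² = (22−27.92)²/27.92 + (9−11.17)²/11.17 + (36−27.92)²/27.92 = 4.0149
df = 2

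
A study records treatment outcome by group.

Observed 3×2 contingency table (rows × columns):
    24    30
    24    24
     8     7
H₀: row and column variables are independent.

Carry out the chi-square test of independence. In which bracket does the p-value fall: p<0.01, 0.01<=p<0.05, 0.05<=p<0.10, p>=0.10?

Row totals [54, 48, 15], col totals [56, 61], n=117
χ² = (24−25.85)²/25.85 + (30−28.15)²/28.15 + (24−22.97)²/22.97 + (24−25.03)²/25.03 + (8−7.18)²/7.18 + (7−7.82)²/7.82 = 0.5206
df = 2
p-value (upper-tail) = 0.77082
→ bracket: p>=0.10

p-value bracket: p>=0.10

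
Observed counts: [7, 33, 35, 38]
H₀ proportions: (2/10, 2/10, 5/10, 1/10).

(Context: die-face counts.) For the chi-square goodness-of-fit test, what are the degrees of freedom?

degrees of freedom = 3

df = k − 1 = 4 − 1 = 3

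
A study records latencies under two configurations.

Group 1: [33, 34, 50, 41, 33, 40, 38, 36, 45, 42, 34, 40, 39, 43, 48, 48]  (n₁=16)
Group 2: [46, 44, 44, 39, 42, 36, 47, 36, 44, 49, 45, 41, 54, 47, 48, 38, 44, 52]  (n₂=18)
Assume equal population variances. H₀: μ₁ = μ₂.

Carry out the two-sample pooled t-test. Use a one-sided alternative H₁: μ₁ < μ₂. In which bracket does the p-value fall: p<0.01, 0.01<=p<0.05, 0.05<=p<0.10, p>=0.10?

p-value bracket: 0.01<=p<0.05

x̄₁=40.250, s₁=5.520, n₁=16
x̄₂=44.222, s₂=5.024, n₂=18
s_p² = [15·5.520² + 17·5.024²]/32 = 27.6910
SE = √(s_p²·(1/16+1/18)) = 1.8081
t = (40.250−44.222)/1.8081 = -2.1970
df = 32
p-value (one-sided, H₁ less) = 0.01769
→ bracket: 0.01<=p<0.05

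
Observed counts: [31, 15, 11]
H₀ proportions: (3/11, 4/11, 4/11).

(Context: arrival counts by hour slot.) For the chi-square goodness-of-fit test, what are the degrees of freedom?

degrees of freedom = 2

df = k − 1 = 3 − 1 = 2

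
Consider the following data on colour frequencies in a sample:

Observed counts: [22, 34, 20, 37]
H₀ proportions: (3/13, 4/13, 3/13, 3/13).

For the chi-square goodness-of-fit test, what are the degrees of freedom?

df = k − 1 = 4 − 1 = 3

degrees of freedom = 3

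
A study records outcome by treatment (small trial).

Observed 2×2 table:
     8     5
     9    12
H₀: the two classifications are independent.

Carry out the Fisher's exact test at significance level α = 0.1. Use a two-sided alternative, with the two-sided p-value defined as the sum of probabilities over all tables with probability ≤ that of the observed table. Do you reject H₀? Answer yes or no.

Margins: r₁=13, r₂=21, c₁=17, c₂=17, n=34
p_obs = C(13,8)·C(21,9)/C(34,17); sum pmf over tables with pmf ≤ p_obs
p-value (two-sided) = 0.48127
At α=0.1: p ≥ α → fail to reject H₀

reject H₀: no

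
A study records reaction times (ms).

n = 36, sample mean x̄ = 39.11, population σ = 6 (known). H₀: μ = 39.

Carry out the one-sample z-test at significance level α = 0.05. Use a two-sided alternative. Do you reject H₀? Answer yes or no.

SE = σ/√n = 6/√36 = 1.0000
z = (x̄−μ₀)/SE = (39.11−39)/1.0000 = 0.1100
p-value (two-sided) = 0.91241
At α=0.05: p ≥ α → fail to reject H₀

reject H₀: no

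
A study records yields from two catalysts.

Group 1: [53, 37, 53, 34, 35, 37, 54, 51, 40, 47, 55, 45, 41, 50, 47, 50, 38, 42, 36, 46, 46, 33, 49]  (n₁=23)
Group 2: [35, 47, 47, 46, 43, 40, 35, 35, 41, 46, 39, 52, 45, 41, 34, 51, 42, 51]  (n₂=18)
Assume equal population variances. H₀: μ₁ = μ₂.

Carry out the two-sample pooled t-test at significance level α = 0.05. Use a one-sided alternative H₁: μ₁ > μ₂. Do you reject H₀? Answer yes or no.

reject H₀: no

x̄₁=44.304, s₁=7.016, n₁=23
x̄₂=42.778, s₂=5.786, n₂=18
s_p² = [22·7.016² + 17·5.786²]/39 = 42.3585
SE = √(s_p²·(1/23+1/18)) = 2.0482
t = (44.304−42.778)/2.0482 = 0.7453
df = 39
p-value (one-sided, H₁ greater) = 0.23027
At α=0.05: p ≥ α → fail to reject H₀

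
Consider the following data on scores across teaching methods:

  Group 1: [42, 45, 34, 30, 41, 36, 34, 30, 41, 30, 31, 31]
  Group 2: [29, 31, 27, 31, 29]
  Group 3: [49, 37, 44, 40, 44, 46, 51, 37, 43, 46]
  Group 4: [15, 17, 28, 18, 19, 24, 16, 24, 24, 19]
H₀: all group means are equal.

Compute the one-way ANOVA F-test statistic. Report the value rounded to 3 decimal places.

Group means [35.42, 29.40, 43.70, 20.40], grand mean 32.784
SSB = Σnᵢ(x̄ᵢ−x̄)² = 2865.654; SSW = ΣΣ(x−x̄ᵢ)² = 702.617
MSB = 2865.654/3 = 955.2179; MSW = 702.617/33 = 21.2914
F = MSB/MSW = 44.8640
df = (3, 33)

test statistic = 44.864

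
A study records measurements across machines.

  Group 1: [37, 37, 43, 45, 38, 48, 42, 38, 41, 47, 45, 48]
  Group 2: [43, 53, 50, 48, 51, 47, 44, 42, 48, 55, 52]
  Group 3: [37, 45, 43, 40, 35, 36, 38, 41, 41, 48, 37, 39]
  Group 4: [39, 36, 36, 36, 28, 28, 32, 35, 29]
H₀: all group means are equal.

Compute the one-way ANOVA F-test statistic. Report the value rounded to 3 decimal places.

test statistic = 23.475

Group means [42.42, 48.45, 40.00, 33.22], grand mean 41.386
SSB = Σnᵢ(x̄ᵢ−x̄)² = 1185.232; SSW = ΣΣ(x−x̄ᵢ)² = 673.199
MSB = 1185.232/3 = 395.0774; MSW = 673.199/40 = 16.8300
F = MSB/MSW = 23.4746
df = (3, 40)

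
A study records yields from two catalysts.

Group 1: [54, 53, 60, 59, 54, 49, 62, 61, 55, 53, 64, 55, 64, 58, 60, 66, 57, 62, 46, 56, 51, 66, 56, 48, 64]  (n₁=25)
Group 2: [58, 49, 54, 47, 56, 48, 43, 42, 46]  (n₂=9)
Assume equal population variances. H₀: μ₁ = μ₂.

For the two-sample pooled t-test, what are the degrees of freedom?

df = n₁ + n₂ − 2 = 25 + 9 − 2 = 32

degrees of freedom = 32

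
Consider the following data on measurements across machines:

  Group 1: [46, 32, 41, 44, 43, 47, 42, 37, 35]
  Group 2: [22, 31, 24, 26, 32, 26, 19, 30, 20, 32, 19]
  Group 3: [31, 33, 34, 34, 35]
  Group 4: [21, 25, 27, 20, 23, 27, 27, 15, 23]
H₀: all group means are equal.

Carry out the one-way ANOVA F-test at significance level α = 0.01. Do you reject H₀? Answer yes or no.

reject H₀: yes

Group means [40.78, 25.55, 33.40, 23.11], grand mean 30.088
SSB = Σnᵢ(x̄ᵢ−x̄)² = 1748.364; SSW = ΣΣ(x−x̄ᵢ)² = 610.372
MSB = 1748.364/3 = 582.7879; MSW = 610.372/30 = 20.3457
F = MSB/MSW = 28.6442
df = (3, 30)
p-value (upper-tail) = 0.00000
At α=0.01: p < α → reject H₀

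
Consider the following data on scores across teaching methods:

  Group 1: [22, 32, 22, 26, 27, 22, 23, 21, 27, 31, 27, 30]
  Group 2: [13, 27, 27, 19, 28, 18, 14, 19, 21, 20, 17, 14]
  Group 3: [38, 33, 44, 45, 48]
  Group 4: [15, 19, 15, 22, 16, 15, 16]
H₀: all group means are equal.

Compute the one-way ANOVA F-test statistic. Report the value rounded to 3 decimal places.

Group means [25.83, 19.75, 41.60, 16.86], grand mean 24.250
SSB = Σnᵢ(x̄ᵢ−x̄)² = 2160.776; SSW = ΣΣ(x−x̄ᵢ)² = 647.974
MSB = 2160.776/3 = 720.2587; MSW = 647.974/32 = 20.2492
F = MSB/MSW = 35.5698
df = (3, 32)

test statistic = 35.570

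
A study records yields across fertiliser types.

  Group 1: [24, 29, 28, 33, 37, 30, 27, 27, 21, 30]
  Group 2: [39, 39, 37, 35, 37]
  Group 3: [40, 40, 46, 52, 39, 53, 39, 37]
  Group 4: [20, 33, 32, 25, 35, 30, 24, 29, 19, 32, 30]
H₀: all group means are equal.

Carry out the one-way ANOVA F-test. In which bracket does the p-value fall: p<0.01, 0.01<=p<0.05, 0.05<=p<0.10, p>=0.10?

Group means [28.60, 37.40, 43.25, 28.09], grand mean 33.176
SSB = Σnᵢ(x̄ᵢ−x̄)² = 1394.932; SSW = ΣΣ(x−x̄ᵢ)² = 750.009
MSB = 1394.932/3 = 464.9774; MSW = 750.009/30 = 25.0003
F = MSB/MSW = 18.5989
df = (3, 30)
p-value (upper-tail) = 0.00000
→ bracket: p<0.01

p-value bracket: p<0.01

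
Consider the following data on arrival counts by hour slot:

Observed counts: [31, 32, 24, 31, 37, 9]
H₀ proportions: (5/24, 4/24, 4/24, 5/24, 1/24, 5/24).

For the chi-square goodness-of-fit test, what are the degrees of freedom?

degrees of freedom = 5

df = k − 1 = 6 − 1 = 5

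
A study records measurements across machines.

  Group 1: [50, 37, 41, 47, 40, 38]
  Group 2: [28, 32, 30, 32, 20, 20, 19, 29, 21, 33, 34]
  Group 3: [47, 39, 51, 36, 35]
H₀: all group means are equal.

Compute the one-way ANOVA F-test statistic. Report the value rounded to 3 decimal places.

Group means [42.17, 27.09, 41.60], grand mean 34.500
SSB = Σnᵢ(x̄ᵢ−x̄)² = 1208.558; SSW = ΣΣ(x−x̄ᵢ)² = 680.942
MSB = 1208.558/2 = 604.2788; MSW = 680.942/19 = 35.8391
F = MSB/MSW = 16.8609
df = (2, 19)

test statistic = 16.861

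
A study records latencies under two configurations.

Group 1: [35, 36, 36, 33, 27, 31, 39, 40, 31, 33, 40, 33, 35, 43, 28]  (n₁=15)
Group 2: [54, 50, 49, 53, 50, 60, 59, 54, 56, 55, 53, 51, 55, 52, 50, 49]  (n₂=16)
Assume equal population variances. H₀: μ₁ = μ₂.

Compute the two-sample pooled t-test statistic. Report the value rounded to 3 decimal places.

test statistic = -12.965

x̄₁=34.667, s₁=4.530, n₁=15
x̄₂=53.125, s₂=3.344, n₂=16
s_p² = [14·4.530² + 15·3.344²]/29 = 15.6925
SE = √(s_p²·(1/15+1/16)) = 1.4237
t = (34.667−53.125)/1.4237 = -12.9649
df = 29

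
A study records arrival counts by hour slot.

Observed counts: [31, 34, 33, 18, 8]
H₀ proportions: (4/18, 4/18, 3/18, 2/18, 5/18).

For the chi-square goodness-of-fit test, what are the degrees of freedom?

degrees of freedom = 4

df = k − 1 = 5 − 1 = 4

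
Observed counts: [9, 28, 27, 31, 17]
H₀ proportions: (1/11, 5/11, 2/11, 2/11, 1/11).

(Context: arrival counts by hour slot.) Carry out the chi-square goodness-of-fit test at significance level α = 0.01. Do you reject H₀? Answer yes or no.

n = 112; E_i = n·p_i = [10.18, 50.91, 20.36, 20.36, 10.18]
χ² = (9−10.18)²/10.18 + (28−50.91)²/50.91 + (27−20.36)²/20.36 + (31−20.36)²/20.36 + (17−10.18)²/10.18 = 22.7304
df = 4
p-value (upper-tail) = 0.00014
At α=0.01: p < α → reject H₀

reject H₀: yes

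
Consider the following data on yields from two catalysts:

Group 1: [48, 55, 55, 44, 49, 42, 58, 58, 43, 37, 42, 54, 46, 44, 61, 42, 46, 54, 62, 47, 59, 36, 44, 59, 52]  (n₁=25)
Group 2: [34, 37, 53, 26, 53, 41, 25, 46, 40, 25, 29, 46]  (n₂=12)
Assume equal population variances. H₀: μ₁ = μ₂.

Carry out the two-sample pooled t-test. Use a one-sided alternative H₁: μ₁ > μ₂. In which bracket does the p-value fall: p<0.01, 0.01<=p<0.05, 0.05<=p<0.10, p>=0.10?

p-value bracket: p<0.01

x̄₁=49.480, s₁=7.622, n₁=25
x̄₂=37.917, s₂=10.317, n₂=12
s_p² = [24·7.622² + 11·10.317²]/35 = 73.2902
SE = √(s_p²·(1/25+1/12)) = 3.0065
t = (49.480−37.917)/3.0065 = 3.8461
df = 35
p-value (one-sided, H₁ greater) = 0.00024
→ bracket: p<0.01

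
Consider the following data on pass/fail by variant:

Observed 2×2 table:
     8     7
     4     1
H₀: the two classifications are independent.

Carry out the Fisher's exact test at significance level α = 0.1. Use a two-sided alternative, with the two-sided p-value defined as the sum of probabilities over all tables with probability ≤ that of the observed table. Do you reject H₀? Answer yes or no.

Margins: r₁=15, r₂=5, c₁=12, c₂=8, n=20
p_obs = C(15,8)·C(5,4)/C(20,12); sum pmf over tables with pmf ≤ p_obs
p-value (two-sided) = 0.60268
At α=0.1: p ≥ α → fail to reject H₀

reject H₀: no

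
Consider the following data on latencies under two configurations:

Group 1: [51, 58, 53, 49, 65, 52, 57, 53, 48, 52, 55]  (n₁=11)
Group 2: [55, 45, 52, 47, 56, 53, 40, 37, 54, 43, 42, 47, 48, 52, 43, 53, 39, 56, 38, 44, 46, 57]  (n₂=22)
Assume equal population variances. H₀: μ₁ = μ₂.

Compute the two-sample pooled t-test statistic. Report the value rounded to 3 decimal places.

x̄₁=53.909, s₁=4.763, n₁=11
x̄₂=47.591, s₂=6.382, n₂=22
s_p² = [10·4.763² + 21·6.382²]/31 = 34.9106
SE = √(s_p²·(1/11+1/22)) = 2.1819
t = (53.909−47.591)/2.1819 = 2.8958
df = 31

test statistic = 2.896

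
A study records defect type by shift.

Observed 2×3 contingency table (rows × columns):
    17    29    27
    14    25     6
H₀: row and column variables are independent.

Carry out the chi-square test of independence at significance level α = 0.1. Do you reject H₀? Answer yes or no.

reject H₀: yes

Row totals [73, 45], col totals [31, 54, 33], n=118
χ² = (17−19.18)²/19.18 + (29−33.41)²/33.41 + (27−20.42)²/20.42 + (14−11.82)²/11.82 + (25−20.59)²/20.59 + (6−12.58)²/12.58 = 7.7421
df = 2
p-value (upper-tail) = 0.02084
At α=0.1: p < α → reject H₀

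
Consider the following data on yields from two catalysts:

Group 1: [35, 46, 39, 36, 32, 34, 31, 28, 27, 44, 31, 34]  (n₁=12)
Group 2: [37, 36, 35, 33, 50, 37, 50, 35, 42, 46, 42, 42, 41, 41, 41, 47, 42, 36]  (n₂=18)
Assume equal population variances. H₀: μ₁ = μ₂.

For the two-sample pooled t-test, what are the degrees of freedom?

degrees of freedom = 28

df = n₁ + n₂ − 2 = 12 + 18 − 2 = 28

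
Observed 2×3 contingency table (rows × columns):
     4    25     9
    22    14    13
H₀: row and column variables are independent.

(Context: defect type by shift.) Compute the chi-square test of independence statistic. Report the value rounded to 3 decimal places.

test statistic = 15.143

Row totals [38, 49], col totals [26, 39, 22], n=87
χ² = (4−11.36)²/11.36 + (25−17.03)²/17.03 + (9−9.61)²/9.61 + (22−14.64)²/14.64 + (14−21.97)²/21.97 + (13−12.39)²/12.39 = 15.1426
df = 2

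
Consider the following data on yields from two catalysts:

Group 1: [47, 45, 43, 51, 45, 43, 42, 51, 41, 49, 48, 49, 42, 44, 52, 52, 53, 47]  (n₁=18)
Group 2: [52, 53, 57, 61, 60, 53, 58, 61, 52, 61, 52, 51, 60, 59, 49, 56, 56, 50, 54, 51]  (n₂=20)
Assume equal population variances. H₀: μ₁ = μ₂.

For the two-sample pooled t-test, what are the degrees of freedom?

degrees of freedom = 36

df = n₁ + n₂ − 2 = 18 + 20 − 2 = 36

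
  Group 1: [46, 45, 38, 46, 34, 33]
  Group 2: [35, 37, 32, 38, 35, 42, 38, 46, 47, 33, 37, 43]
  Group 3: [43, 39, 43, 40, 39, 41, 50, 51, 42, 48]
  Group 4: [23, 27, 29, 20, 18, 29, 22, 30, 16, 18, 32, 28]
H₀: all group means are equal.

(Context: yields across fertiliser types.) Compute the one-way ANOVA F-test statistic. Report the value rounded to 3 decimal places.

test statistic = 30.052

Group means [40.33, 38.58, 43.60, 24.33], grand mean 35.825
SSB = Σnᵢ(x̄ᵢ−x̄)² = 2402.458; SSW = ΣΣ(x−x̄ᵢ)² = 959.317
MSB = 2402.458/3 = 800.8194; MSW = 959.317/36 = 26.6477
F = MSB/MSW = 30.0521
df = (3, 36)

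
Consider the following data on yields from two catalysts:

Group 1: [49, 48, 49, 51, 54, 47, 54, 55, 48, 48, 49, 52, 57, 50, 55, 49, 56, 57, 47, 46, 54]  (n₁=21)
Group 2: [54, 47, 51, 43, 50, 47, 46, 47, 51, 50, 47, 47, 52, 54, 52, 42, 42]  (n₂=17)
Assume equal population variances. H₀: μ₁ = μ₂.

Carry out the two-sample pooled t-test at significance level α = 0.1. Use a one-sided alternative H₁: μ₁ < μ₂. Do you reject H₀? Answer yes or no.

x̄₁=51.190, s₁=3.586, n₁=21
x̄₂=48.353, s₂=3.823, n₂=17
s_p² = [20·3.586² + 16·3.823²]/36 = 13.6422
SE = √(s_p²·(1/21+1/17)) = 1.2050
t = (51.190−48.353)/1.2050 = 2.3547
df = 36
p-value (one-sided, H₁ less) = 0.98795
At α=0.1: p ≥ α → fail to reject H₀

reject H₀: no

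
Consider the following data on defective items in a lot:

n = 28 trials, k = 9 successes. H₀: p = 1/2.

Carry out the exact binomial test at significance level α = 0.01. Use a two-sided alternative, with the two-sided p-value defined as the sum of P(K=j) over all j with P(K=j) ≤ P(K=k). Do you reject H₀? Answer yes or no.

reject H₀: no

Exact binomial: n=28, k=9, p₀=1/2=0.5000
P(X=j) = C(n,j)·p₀^j·(1−p₀)^(n−j); p = Σ P(X=j) over j with P(X=j) ≤ P(X=9)
p-value (two-sided) = 0.08716
At α=0.01: p ≥ α → fail to reject H₀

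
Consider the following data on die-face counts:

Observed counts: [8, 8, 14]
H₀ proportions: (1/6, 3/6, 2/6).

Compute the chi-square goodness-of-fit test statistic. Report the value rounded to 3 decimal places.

n = 30; E_i = n·p_i = [5.00, 15.00, 10.00]
χ² = (8−5.00)²/5.00 + (8−15.00)²/15.00 + (14−10.00)²/10.00 = 6.6667
df = 2

test statistic = 6.667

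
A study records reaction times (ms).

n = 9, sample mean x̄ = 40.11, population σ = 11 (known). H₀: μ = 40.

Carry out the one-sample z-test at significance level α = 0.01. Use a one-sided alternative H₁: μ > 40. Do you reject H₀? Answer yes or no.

reject H₀: no

SE = σ/√n = 11/√9 = 3.6667
z = (x̄−μ₀)/SE = (40.11−40)/3.6667 = 0.0300
p-value (one-sided, H₁ greater) = 0.48803
At α=0.01: p ≥ α → fail to reject H₀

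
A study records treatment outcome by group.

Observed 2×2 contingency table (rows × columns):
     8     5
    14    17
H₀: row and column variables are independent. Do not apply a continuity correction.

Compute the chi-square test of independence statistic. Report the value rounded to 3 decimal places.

Row totals [13, 31], col totals [22, 22], n=44
χ² = (8−6.50)²/6.50 + (5−6.50)²/6.50 + (14−15.50)²/15.50 + (17−15.50)²/15.50 = 0.9826
df = 1

test statistic = 0.983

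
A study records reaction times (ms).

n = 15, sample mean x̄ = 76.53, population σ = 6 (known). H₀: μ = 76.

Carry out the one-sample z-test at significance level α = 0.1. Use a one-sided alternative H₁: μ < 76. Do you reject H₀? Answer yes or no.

SE = σ/√n = 6/√15 = 1.5492
z = (x̄−μ₀)/SE = (76.53−76)/1.5492 = 0.3421
p-value (one-sided, H₁ less) = 0.63387
At α=0.1: p ≥ α → fail to reject H₀

reject H₀: no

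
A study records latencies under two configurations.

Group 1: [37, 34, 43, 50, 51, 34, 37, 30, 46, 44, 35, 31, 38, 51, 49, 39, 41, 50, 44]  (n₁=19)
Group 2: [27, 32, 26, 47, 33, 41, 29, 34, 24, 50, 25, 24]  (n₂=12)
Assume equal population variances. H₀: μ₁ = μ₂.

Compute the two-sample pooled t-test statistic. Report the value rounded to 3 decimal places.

x̄₁=41.263, s₁=6.959, n₁=19
x̄₂=32.667, s₂=8.927, n₂=12
s_p² = [18·6.959² + 11·8.927²]/29 = 60.2880
SE = √(s_p²·(1/19+1/12)) = 2.8630
t = (41.263−32.667)/2.8630 = 3.0026
df = 29

test statistic = 3.003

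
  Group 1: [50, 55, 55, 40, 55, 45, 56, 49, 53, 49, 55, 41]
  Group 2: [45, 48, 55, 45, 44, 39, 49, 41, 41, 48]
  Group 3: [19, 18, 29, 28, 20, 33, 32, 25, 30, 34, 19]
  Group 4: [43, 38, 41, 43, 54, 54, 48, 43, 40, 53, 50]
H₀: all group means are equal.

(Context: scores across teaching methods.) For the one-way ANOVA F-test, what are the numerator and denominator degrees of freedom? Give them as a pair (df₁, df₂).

k = 4 groups, N = 44 total
df = (k−1, N−k) = (4−1, 44−4) = (3, 40)

degrees of freedom = [3, 40]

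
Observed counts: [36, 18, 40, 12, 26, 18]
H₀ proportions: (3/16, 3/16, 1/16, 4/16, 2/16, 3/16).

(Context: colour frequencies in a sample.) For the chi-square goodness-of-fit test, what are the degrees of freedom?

df = k − 1 = 6 − 1 = 5

degrees of freedom = 5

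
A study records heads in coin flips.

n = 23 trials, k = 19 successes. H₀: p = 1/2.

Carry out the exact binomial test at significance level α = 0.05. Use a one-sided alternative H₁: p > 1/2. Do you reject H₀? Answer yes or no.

Exact binomial: n=23, k=19, p₀=1/2=0.5000
P(X≥19) from Σ C(n,i)·p₀^i·(1−p₀)^(n−i)
p-value (one-sided, H₁ greater) = 0.00130
At α=0.05: p < α → reject H₀

reject H₀: yes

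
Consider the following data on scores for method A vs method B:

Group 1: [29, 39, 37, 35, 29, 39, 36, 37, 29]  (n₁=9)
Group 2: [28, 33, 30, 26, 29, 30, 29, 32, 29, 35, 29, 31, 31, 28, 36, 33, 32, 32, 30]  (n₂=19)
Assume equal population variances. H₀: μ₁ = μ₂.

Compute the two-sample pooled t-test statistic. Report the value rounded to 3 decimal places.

test statistic = 2.948

x̄₁=34.444, s₁=4.275, n₁=9
x̄₂=30.684, s₂=2.496, n₂=19
s_p² = [8·4.275² + 18·2.496²]/26 = 9.9357
SE = √(s_p²·(1/9+1/19)) = 1.2755
t = (34.444−30.684)/1.2755 = 2.9481
df = 26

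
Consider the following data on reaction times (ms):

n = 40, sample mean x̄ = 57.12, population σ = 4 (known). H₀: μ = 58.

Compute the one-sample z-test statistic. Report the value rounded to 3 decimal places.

SE = σ/√n = 4/√40 = 0.6325
z = (x̄−μ₀)/SE = (57.12−58)/0.6325 = -1.3914

test statistic = -1.391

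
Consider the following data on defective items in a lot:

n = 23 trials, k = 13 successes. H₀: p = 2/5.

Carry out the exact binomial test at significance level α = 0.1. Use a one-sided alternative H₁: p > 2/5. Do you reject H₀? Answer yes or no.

Exact binomial: n=23, k=13, p₀=2/5=0.4000
P(X≥13) from Σ C(n,i)·p₀^i·(1−p₀)^(n−i)
p-value (one-sided, H₁ greater) = 0.08135
At α=0.1: p < α → reject H₀

reject H₀: yes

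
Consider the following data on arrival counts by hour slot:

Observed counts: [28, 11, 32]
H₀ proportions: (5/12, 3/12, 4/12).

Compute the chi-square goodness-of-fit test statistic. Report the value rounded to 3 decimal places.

n = 71; E_i = n·p_i = [29.58, 17.75, 23.67]
χ² = (28−29.58)²/29.58 + (11−17.75)²/17.75 + (32−23.67)²/23.67 = 5.5859
df = 2

test statistic = 5.586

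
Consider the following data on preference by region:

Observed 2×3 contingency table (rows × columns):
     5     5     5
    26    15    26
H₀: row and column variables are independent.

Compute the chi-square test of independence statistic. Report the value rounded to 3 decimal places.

Row totals [15, 67], col totals [31, 20, 31], n=82
χ² = (5−5.67)²/5.67 + (5−3.66)²/3.66 + (5−5.67)²/5.67 + (26−25.33)²/25.33 + (15−16.34)²/16.34 + (26−25.33)²/25.33 = 0.7962
df = 2

test statistic = 0.796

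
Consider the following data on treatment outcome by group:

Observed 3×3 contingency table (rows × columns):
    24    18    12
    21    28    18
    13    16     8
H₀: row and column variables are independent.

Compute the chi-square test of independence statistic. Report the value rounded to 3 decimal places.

Row totals [54, 67, 37], col totals [58, 62, 38], n=158
χ² = (24−19.82)²/19.82 + (18−21.19)²/21.19 + (12−12.99)²/12.99 + (21−24.59)²/24.59 + (28−26.29)²/26.29 + (18−16.11)²/16.11 + (13−13.58)²/13.58 + (16−14.52)²/14.52 + (8−8.90)²/8.90 = 2.5596
df = 4

test statistic = 2.560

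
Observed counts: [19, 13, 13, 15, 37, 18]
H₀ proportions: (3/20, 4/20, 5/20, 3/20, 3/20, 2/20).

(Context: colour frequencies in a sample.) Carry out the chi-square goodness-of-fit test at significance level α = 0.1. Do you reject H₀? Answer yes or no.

reject H₀: yes

n = 115; E_i = n·p_i = [17.25, 23.00, 28.75, 17.25, 17.25, 11.50]
χ² = (19−17.25)²/17.25 + (13−23.00)²/23.00 + (13−28.75)²/28.75 + (15−17.25)²/17.25 + (37−17.25)²/17.25 + (18−11.50)²/11.50 = 39.7333
df = 5
p-value (upper-tail) = 0.00000
At α=0.1: p < α → reject H₀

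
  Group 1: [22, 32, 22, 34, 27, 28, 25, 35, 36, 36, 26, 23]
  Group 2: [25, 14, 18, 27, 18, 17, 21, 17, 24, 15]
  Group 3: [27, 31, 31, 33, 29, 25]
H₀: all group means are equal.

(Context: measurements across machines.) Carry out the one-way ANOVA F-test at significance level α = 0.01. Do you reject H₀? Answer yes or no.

Group means [28.83, 19.60, 29.33], grand mean 25.643
SSB = Σnᵢ(x̄ᵢ−x̄)² = 569.029; SSW = ΣΣ(x−x̄ᵢ)² = 551.400
MSB = 569.029/2 = 284.5143; MSW = 551.400/25 = 22.0560
F = MSB/MSW = 12.8996
df = (2, 25)
p-value (upper-tail) = 0.00014
At α=0.01: p < α → reject H₀

reject H₀: yes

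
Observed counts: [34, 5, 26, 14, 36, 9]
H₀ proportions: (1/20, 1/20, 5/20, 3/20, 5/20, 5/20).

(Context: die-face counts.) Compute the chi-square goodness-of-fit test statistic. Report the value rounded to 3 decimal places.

n = 124; E_i = n·p_i = [6.20, 6.20, 31.00, 18.60, 31.00, 31.00]
χ² = (34−6.20)²/6.20 + (5−6.20)²/6.20 + (26−31.00)²/31.00 + (14−18.60)²/18.60 + (36−31.00)²/31.00 + (9−31.00)²/31.00 = 143.2473
df = 5

test statistic = 143.247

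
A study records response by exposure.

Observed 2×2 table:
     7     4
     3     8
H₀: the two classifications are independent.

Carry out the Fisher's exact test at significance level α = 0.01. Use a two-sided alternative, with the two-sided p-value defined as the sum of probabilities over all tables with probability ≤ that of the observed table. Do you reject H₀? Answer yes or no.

Margins: r₁=11, r₂=11, c₁=10, c₂=12, n=22
p_obs = C(11,7)·C(11,3)/C(22,10); sum pmf over tables with pmf ≤ p_obs
p-value (two-sided) = 0.19838
At α=0.01: p ≥ α → fail to reject H₀

reject H₀: no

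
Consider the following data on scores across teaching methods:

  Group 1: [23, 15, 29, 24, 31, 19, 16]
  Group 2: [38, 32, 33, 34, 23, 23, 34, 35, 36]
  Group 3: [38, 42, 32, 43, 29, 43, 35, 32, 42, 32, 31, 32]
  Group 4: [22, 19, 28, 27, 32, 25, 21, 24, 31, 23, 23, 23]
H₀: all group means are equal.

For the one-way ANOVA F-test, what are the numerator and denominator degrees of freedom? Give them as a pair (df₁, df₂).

degrees of freedom = [3, 36]

k = 4 groups, N = 40 total
df = (k−1, N−k) = (4−1, 40−4) = (3, 36)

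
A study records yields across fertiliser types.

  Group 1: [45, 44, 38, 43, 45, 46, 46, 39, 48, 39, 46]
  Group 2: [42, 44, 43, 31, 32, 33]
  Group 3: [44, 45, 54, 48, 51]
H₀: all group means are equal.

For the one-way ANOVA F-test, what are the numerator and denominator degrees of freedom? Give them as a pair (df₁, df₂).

k = 3 groups, N = 22 total
df = (k−1, N−k) = (3−1, 22−3) = (2, 19)

degrees of freedom = [2, 19]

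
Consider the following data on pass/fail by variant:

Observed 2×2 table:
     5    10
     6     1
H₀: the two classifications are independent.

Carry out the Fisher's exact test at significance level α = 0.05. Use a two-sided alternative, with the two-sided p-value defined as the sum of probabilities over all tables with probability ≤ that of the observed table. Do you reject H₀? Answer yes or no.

Margins: r₁=15, r₂=7, c₁=11, c₂=11, n=22
p_obs = C(15,5)·C(7,6)/C(22,11); sum pmf over tables with pmf ≤ p_obs
p-value (two-sided) = 0.06347
At α=0.05: p ≥ α → fail to reject H₀

reject H₀: no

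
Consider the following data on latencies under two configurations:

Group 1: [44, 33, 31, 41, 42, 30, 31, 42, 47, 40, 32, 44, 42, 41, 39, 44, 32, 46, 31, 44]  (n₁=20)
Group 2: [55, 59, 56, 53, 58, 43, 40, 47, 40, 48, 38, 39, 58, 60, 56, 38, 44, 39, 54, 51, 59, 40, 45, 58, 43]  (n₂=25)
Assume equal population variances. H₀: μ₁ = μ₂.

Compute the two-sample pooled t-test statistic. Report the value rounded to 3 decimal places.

test statistic = -4.678

x̄₁=38.800, s₁=5.872, n₁=20
x̄₂=48.840, s₂=8.024, n₂=25
s_p² = [19·5.872² + 24·8.024²]/43 = 51.1758
SE = √(s_p²·(1/20+1/25)) = 2.1461
t = (38.800−48.840)/2.1461 = -4.6782
df = 43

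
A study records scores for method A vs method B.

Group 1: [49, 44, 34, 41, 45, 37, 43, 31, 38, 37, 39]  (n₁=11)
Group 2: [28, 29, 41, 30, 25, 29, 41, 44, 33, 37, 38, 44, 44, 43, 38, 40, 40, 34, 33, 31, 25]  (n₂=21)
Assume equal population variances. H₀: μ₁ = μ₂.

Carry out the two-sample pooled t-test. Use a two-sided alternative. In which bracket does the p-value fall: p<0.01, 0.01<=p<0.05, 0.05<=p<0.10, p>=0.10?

x̄₁=39.818, s₁=5.212, n₁=11
x̄₂=35.571, s₂=6.384, n₂=21
s_p² = [10·5.212² + 20·6.384²]/30 = 36.2260
SE = √(s_p²·(1/11+1/21)) = 2.2402
t = (39.818−35.571)/2.2402 = 1.8957
df = 30
p-value (two-sided) = 0.06766
→ bracket: 0.05<=p<0.10

p-value bracket: 0.05<=p<0.10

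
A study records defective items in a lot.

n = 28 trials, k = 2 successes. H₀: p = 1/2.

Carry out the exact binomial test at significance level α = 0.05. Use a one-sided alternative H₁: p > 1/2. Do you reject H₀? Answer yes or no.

reject H₀: no

Exact binomial: n=28, k=2, p₀=1/2=0.5000
P(X≥2) from Σ C(n,i)·p₀^i·(1−p₀)^(n−i)
p-value (one-sided, H₁ greater) = 1.00000
At α=0.05: p ≥ α → fail to reject H₀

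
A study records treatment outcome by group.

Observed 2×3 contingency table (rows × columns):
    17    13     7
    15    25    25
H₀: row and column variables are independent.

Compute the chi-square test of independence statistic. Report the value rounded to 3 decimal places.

test statistic = 6.871

Row totals [37, 65], col totals [32, 38, 32], n=102
χ² = (17−11.61)²/11.61 + (13−13.78)²/13.78 + (7−11.61)²/11.61 + (15−20.39)²/20.39 + (25−24.22)²/24.22 + (25−20.39)²/20.39 = 6.8710
df = 2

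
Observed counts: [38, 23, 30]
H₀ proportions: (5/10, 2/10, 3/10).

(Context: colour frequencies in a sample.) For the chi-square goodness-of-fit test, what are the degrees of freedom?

degrees of freedom = 2

df = k − 1 = 3 − 1 = 2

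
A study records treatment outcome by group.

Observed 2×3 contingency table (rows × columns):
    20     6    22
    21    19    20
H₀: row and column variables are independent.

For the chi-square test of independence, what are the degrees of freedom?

df = (r−1)(c−1) = (2−1)·(3−1) = 2

degrees of freedom = 2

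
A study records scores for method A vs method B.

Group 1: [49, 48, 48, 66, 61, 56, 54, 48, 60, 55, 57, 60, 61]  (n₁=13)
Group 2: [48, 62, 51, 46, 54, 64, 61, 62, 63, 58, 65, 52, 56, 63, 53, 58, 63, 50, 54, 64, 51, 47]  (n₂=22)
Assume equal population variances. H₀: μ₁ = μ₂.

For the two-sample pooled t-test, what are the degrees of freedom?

df = n₁ + n₂ − 2 = 13 + 22 − 2 = 33

degrees of freedom = 33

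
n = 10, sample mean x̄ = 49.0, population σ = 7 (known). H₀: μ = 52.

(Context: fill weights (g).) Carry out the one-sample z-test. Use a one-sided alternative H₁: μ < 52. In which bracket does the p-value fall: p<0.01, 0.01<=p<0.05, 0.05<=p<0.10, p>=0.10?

p-value bracket: 0.05<=p<0.10

SE = σ/√n = 7/√10 = 2.2136
z = (x̄−μ₀)/SE = (49.0−52)/2.2136 = -1.3553
p-value (one-sided, H₁ less) = 0.08767
→ bracket: 0.05<=p<0.10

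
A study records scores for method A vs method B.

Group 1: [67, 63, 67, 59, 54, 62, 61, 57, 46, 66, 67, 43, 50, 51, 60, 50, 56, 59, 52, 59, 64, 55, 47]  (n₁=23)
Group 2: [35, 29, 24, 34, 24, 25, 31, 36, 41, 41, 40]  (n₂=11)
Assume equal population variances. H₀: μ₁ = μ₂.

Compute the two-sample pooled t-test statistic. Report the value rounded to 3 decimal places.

test statistic = 9.571

x̄₁=57.174, s₁=7.126, n₁=23
x̄₂=32.727, s₂=6.604, n₂=11
s_p² = [22·7.126² + 10·6.604²]/32 = 48.5464
SE = √(s_p²·(1/23+1/11)) = 2.5542
t = (57.174−32.727)/2.5542 = 9.5711
df = 32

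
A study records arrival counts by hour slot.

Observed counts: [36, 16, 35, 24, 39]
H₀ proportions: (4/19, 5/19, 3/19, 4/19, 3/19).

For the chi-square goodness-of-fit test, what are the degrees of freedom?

df = k − 1 = 5 − 1 = 4

degrees of freedom = 4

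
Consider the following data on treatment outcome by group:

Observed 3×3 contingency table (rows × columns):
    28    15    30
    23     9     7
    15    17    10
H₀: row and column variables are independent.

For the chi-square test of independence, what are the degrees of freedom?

df = (r−1)(c−1) = (3−1)·(3−1) = 4

degrees of freedom = 4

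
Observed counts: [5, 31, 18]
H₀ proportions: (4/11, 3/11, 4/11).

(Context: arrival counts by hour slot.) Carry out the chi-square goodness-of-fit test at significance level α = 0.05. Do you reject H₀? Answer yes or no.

reject H₀: yes

n = 54; E_i = n·p_i = [19.64, 14.73, 19.64]
χ² = (5−19.64)²/19.64 + (31−14.73)²/14.73 + (18−19.64)²/19.64 = 29.0262
df = 2
p-value (upper-tail) = 0.00000
At α=0.05: p < α → reject H₀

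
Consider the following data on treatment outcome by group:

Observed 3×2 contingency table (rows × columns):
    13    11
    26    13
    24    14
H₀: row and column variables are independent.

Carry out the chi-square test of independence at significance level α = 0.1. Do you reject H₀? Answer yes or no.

reject H₀: no

Row totals [24, 39, 38], col totals [63, 38], n=101
χ² = (13−14.97)²/14.97 + (11−9.03)²/9.03 + (26−24.33)²/24.33 + (13−14.67)²/14.67 + (24−23.70)²/23.70 + (14−14.30)²/14.30 = 1.0050
df = 2
p-value (upper-tail) = 0.60500
At α=0.1: p ≥ α → fail to reject H₀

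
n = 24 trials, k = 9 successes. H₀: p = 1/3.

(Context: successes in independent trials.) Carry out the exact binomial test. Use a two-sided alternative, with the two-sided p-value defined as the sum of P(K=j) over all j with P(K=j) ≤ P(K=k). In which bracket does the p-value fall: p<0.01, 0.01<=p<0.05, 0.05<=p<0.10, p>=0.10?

Exact binomial: n=24, k=9, p₀=1/3=0.3333
P(X=j) = C(n,j)·p₀^j·(1−p₀)^(n−j); p = Σ P(X=j) over j with P(X=j) ≤ P(X=9)
p-value (two-sided) = 0.66872
→ bracket: p>=0.10

p-value bracket: p>=0.10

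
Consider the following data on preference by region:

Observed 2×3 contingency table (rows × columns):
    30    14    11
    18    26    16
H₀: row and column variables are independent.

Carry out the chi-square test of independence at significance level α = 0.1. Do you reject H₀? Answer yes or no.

Row totals [55, 60], col totals [48, 40, 27], n=115
χ² = (30−22.96)²/22.96 + (14−19.13)²/19.13 + (11−12.91)²/12.91 + (18−25.04)²/25.04 + (26−20.87)²/20.87 + (16−14.09)²/14.09 = 7.3224
df = 2
p-value (upper-tail) = 0.02570
At α=0.1: p < α → reject H₀

reject H₀: yes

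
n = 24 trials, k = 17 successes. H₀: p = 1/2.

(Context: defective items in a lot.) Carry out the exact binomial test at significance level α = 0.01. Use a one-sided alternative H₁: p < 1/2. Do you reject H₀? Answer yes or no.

reject H₀: no

Exact binomial: n=24, k=17, p₀=1/2=0.5000
P(X≤17) from Σ C(n,i)·p₀^i·(1−p₀)^(n−i)
p-value (one-sided, H₁ less) = 0.98867
At α=0.01: p ≥ α → fail to reject H₀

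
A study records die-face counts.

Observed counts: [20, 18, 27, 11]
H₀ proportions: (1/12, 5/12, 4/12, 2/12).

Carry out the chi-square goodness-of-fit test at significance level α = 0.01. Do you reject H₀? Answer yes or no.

n = 76; E_i = n·p_i = [6.33, 31.67, 25.33, 12.67]
χ² = (20−6.33)²/6.33 + (18−31.67)²/31.67 + (27−25.33)²/25.33 + (11−12.67)²/12.67 = 35.7184
df = 3
p-value (upper-tail) = 0.00000
At α=0.01: p < α → reject H₀

reject H₀: yes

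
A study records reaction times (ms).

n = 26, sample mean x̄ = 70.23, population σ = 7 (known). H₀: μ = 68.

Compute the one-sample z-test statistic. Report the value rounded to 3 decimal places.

test statistic = 1.624

SE = σ/√n = 7/√26 = 1.3728
z = (x̄−μ₀)/SE = (70.23−68)/1.3728 = 1.6244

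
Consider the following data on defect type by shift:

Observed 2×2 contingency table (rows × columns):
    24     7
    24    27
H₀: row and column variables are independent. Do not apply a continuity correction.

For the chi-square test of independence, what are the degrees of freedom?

degrees of freedom = 1

df = (r−1)(c−1) = (2−1)·(2−1) = 1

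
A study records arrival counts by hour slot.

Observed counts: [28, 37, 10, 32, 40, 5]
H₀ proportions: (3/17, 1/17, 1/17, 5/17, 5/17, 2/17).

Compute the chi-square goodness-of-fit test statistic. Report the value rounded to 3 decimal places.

n = 152; E_i = n·p_i = [26.82, 8.94, 8.94, 44.71, 44.71, 17.88]
χ² = (28−26.82)²/26.82 + (37−8.94)²/8.94 + (10−8.94)²/8.94 + (32−44.71)²/44.71 + (40−44.71)²/44.71 + (5−17.88)²/17.88 = 101.6169
df = 5

test statistic = 101.617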